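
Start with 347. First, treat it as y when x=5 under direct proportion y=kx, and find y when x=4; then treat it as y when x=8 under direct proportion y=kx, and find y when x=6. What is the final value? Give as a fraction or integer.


Start with 347.
Step 1: Direct prop: k = (347)/5; new y = k*4 = 347*4/5 = 1388/5
Step 2: Direct prop: k = (1388/5)/8; new y = k*6 = 1388/5*6/8 = 1041/5
Final result = 1041/5

1041/5


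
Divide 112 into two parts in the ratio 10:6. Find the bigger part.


Total parts = 10 + 6 = 16
Value per part = 112 / 16 = 7
First share = 10 * 7 = 70
Second share = 6 * 7 = 42
Larger share = 70

70


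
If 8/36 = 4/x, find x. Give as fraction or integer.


Setting up: 8/36 = 4/x
Cross multiply: 8 * x = 36 * 4
8x = 144
x = 144/8
x = 18

18


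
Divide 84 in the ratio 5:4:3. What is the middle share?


Ratio = 5:4:3
Total parts = 5 + 4 + 3 = 12
Value per part = 84 / 12 = 7
First share = 5 * 7 = 35
Middle share = 4 * 7 = 28
Third share = 3 * 7 = 21

28


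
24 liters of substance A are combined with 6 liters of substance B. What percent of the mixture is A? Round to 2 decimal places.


Volume of A = 24 L
Volume of B = 6 L
Total volume = 24 + 6 = 30 L
Percentage of A = (24/30) * 100
= 80.00%

80.00


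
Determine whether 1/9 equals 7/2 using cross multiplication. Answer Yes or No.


Cross multiply to check 1/9 = 7/2
Left cross product: 1 * 2 = 2
Right cross product: 9 * 7 = 63
2 != 63
Not equal, so proportions differ => No

No


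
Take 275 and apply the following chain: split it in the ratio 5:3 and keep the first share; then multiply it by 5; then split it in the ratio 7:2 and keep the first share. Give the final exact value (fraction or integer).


Start with 275.
Step 1: Split 5:3, first share = 275 * 5/8 = 1375/8
Step 2: Multiply by 5: 1375/8 * 5 = 6875/8
Step 3: Split 7:2, first share = 6875/8 * 7/9 = 48125/72
Final result = 48125/72

48125/72


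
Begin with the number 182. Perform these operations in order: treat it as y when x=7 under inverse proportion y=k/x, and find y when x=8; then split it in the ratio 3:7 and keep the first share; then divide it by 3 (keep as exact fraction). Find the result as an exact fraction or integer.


Start with 182.
Step 1: Inverse prop: k = (182)*7; new y = k/8 = 182*7/8 = 637/4
Step 2: Split 3:7, first share = 637/4 * 3/10 = 1911/40
Step 3: Divide by 3: 1911/40 / 3 = 637/40
Final result = 637/40

637/40


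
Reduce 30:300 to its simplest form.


Find GCD(30, 300)
GCD = 30
Divide both by 30: 30/30 = 1, 300/30 = 10
Simplified ratio = 1:10

1:10


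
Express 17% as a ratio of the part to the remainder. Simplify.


Part = 17%, Remainder = 83%
Ratio = 17:83
GCD(17, 83) = 1
Simplify: 17:83 = 17:83

17:83


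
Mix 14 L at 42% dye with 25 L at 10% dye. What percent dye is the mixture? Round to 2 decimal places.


Solute in mixture 1 = 42% of 14 L = 14*42/100 = 147/25 L
Solute in mixture 2 = 10% of 25 L = 25*10/100 = 5/2 L
Total solute = 147/25 + 5/2 = 419/50 L
Total volume = 14 + 25 = 39 L
Final concentration = 419/50/39 * 100 = 21.49%

21.49


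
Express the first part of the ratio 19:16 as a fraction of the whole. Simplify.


Total parts = 19 + 16 = 35
First part fraction = 19/35
Simplify: 19/35 = 19/35

19/35


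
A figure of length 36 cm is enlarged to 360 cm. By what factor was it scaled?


Original length = 36 cm
Scaled length = 360 cm
Scale factor = 360 / 36
= 10

10


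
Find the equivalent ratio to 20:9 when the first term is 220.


Original ratio: 20:9
First term target: 220
Scale factor = 220 / 20 = 11
Multiply second term: 9 * 11 = 99
Equivalent ratio = 220:99

220:99


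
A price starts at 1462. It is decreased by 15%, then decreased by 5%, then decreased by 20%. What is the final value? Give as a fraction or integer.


Start: 1462
Step 1: decrease by 15% => multiply by 85/100
  1462 * 85/100 = 12427/10
Step 2: decrease by 5% => multiply by 95/100
  12427/10 * 95/100 = 236113/200
Step 3: decrease by 20% => multiply by 80/100
  236113/200 * 80/100 = 236113/250
Final value = 236113/250

236113/250


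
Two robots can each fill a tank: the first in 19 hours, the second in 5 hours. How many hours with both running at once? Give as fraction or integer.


Rate of A = 1/19 job per hour
Rate of B = 1/5 job per hour
Combined rate = 1/19 + 1/5
Find common denominator: (5 + 19)/(19*5) = 24/95
Combined rate = 24/95 job per hour
Time together = 1 / (24/95) = 95/24 hours

95/24


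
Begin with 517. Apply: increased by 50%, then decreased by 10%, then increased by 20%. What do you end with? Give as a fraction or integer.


Start: 517
Step 1: increase by 50% => multiply by 150/100
  517 * 150/100 = 1551/2
Step 2: decrease by 10% => multiply by 90/100
  1551/2 * 90/100 = 13959/20
Step 3: increase by 20% => multiply by 120/100
  13959/20 * 120/100 = 41877/50
Final value = 41877/50

41877/50


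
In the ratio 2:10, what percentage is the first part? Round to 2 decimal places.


Total parts = 2 + 10 = 12
First part fraction = 2/12
Percentage = (2/12) * 100
= 0.166667 * 100
= 16.67%

16.67


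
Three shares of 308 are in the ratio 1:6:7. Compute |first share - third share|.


Total parts = 1 + 6 + 7 = 14
Value per part = 308 / 14 = 22
Shares: 1*22=22, 6*22=132, 7*22=154
First share = 22, third share = 154
Difference = |22 - 154| = 132

132


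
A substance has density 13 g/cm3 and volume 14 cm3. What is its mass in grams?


Using mass = density * volume
Density = 13 g/cm3
Volume = 14 cm3
Mass = 13 * 14
= 182 g

182


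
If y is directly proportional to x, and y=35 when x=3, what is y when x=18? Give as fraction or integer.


Direct proportion: y = kx
Find k: k = 35/3 = 35/3
Compute y at x=18: y = 35/3 * 18
y = 210

210


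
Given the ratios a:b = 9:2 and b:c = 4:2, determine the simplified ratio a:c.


Given a:b = 9:2 and b:c = 4:2
Make b consistent. Multiply first ratio by 4: a:b = 36:8
Multiply second ratio by 2: b:c = 8:4
Now b = 8 in both, so a:b:c = 36:8:4
Therefore a:c = 36:4
Simplify by GCD: a:c = 9:1

9:1


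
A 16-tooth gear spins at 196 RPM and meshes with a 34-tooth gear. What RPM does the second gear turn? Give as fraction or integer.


Gear ratio: teeth_A * RPM_A = teeth_B * RPM_B
16 * 196 = 34 * RPM_B
3136 = 34 * RPM_B
RPM_B = 3136 / 34
RPM_B = 1568/17

1568/17


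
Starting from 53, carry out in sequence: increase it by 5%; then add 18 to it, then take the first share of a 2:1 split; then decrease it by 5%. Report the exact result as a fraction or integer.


Start with 53.
Step 1: Increase by 5%: 53 * 105/100 = 1113/20
Step 2: Add 18: 1113/20+18=1473/20; split 2:1 first = 1473/20*2/3 = 491/10
Step 3: Decrease by 5%: 491/10 * 95/100 = 9329/200
Final result = 9329/200

9329/200


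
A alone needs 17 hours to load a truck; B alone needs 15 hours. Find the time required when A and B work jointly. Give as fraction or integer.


Rate of A = 1/17 job per hour
Rate of B = 1/15 job per hour
Combined rate = 1/17 + 1/15
Find common denominator: (15 + 17)/(17*15) = 32/255
Combined rate = 32/255 job per hour
Time together = 1 / (32/255) = 255/32 hours

255/32


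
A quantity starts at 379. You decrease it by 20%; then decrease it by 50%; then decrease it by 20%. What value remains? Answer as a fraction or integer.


Start with 379.
Step 1: Decrease by 20%: 379 * 80/100 = 1516/5
Step 2: Decrease by 50%: 1516/5 * 50/100 = 758/5
Step 3: Decrease by 20%: 758/5 * 80/100 = 3032/25
Final result = 3032/25

3032/25


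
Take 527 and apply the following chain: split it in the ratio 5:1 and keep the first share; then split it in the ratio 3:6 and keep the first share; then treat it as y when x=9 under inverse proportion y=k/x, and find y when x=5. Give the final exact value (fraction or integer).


Start with 527.
Step 1: Split 5:1, first share = 527 * 5/6 = 2635/6
Step 2: Split 3:6, first share = 2635/6 * 3/9 = 2635/18
Step 3: Inverse prop: k = (2635/18)*9; new y = k/5 = 2635/18*9/5 = 527/2
Final result = 527/2

527/2


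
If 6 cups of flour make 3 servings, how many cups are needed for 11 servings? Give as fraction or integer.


Original: 6 cups for 3 servings
Target servings = 11
Scaling factor = 11/3
New amount = 6 * 11/3
= 66/3
= 22 cups

22


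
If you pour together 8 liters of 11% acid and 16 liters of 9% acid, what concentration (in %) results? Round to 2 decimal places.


Solute in mixture 1 = 11% of 8 L = 8*11/100 = 22/25 L
Solute in mixture 2 = 9% of 16 L = 16*9/100 = 36/25 L
Total solute = 22/25 + 36/25 = 58/25 L
Total volume = 8 + 16 = 24 L
Final concentration = 58/25/24 * 100 = 9.67%

9.67


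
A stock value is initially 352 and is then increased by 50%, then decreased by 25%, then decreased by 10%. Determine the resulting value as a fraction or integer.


Start: 352
Step 1: increase by 50% => multiply by 150/100
  352 * 150/100 = 528
Step 2: decrease by 25% => multiply by 75/100
  528 * 75/100 = 396
Step 3: decrease by 10% => multiply by 90/100
  396 * 90/100 = 1782/5
Final value = 1782/5

1782/5


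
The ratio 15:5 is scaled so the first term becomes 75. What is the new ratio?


Original ratio: 15:5
First term target: 75
Scale factor = 75 / 15 = 5
Multiply second term: 5 * 5 = 25
Equivalent ratio = 75:25

75:25


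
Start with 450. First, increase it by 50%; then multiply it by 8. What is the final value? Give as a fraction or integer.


Start with 450.
Step 1: Increase by 50%: 450 * 150/100 = 675
Step 2: Multiply by 8: 675 * 8 = 5400
Final result = 5400

5400


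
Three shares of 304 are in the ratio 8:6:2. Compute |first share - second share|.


Total parts = 8 + 6 + 2 = 16
Value per part = 304 / 16 = 19
Shares: 8*19=152, 6*19=114, 2*19=38
First share = 152, second share = 114
Difference = |152 - 114| = 38

38


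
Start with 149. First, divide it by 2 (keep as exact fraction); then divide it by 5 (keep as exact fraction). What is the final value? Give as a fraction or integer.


Start with 149.
Step 1: Divide by 2: 149 / 2 = 149/2
Step 2: Divide by 5: 149/2 / 5 = 149/10
Final result = 149/10

149/10


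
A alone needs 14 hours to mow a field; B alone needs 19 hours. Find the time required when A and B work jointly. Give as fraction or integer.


Rate of A = 1/14 job per hour
Rate of B = 1/19 job per hour
Combined rate = 1/14 + 1/19
Find common denominator: (19 + 14)/(14*19) = 33/266
Combined rate = 33/266 job per hour
Time together = 1 / (33/266) = 266/33 hours

266/33


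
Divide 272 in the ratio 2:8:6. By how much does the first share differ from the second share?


Total parts = 2 + 8 + 6 = 16
Value per part = 272 / 16 = 17
Shares: 2*17=34, 8*17=136, 6*17=102
First share = 34, second share = 136
Difference = |34 - 136| = 102

102


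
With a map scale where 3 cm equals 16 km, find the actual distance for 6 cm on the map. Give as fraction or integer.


Map scale: 3 cm = 16 km
Measured distance on map = 6 cm
Set up proportion: 6 * 16 / 3
= 96 / 3
= 32 km

32


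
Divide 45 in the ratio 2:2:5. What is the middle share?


Ratio = 2:2:5
Total parts = 2 + 2 + 5 = 9
Value per part = 45 / 9 = 5
First share = 2 * 5 = 10
Middle share = 2 * 5 = 10
Third share = 5 * 5 = 25

10


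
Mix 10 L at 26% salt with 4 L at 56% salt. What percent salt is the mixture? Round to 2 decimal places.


Solute in mixture 1 = 26% of 10 L = 10*26/100 = 13/5 L
Solute in mixture 2 = 56% of 4 L = 4*56/100 = 56/25 L
Total solute = 13/5 + 56/25 = 121/25 L
Total volume = 10 + 4 = 14 L
Final concentration = 121/25/14 * 100 = 34.57%

34.57


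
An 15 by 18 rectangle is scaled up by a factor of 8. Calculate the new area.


Original dimensions: 15 x 18
Enlargement factor = 8
New width = 15 * 8 = 120
New height = 18 * 8 = 144
New area = 120 * 144 = 17280

17280


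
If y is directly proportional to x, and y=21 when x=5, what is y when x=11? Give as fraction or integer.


Direct proportion: y = kx
Find k: k = 21/5 = 21/5
Compute y at x=11: y = 21/5 * 11
y = 231/5

231/5


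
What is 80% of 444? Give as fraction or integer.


Compute 80% of 444
Convert percentage: 80% = 80/100
Multiply: 444 * 80/100
= 35520/100
= 1776/5

1776/5


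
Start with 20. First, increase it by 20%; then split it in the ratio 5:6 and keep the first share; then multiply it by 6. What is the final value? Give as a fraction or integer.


Start with 20.
Step 1: Increase by 20%: 20 * 120/100 = 24
Step 2: Split 5:6, first share = 24 * 5/11 = 120/11
Step 3: Multiply by 6: 120/11 * 6 = 720/11
Final result = 720/11

720/11


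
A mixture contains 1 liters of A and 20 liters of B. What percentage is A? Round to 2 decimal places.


Volume of A = 1 L
Volume of B = 20 L
Total volume = 1 + 20 = 21 L
Percentage of A = (1/21) * 100
= 4.76%

4.76


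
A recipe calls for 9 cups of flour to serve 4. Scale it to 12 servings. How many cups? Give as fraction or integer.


Original: 9 cups for 4 servings
Target servings = 12
Scaling factor = 12/4
New amount = 9 * 12/4
= 108/4
= 27 cups

27


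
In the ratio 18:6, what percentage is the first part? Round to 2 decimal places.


Total parts = 18 + 6 = 24
First part fraction = 18/24
Percentage = (18/24) * 100
= 0.75 * 100
= 75.00%

75.00


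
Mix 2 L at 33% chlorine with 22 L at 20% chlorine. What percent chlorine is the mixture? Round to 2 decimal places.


Solute in mixture 1 = 33% of 2 L = 2*33/100 = 33/50 L
Solute in mixture 2 = 20% of 22 L = 22*20/100 = 22/5 L
Total solute = 33/50 + 22/5 = 253/50 L
Total volume = 2 + 22 = 24 L
Final concentration = 253/50/24 * 100 = 21.08%

21.08


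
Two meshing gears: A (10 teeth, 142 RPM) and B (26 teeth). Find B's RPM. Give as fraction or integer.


Gear ratio: teeth_A * RPM_A = teeth_B * RPM_B
10 * 142 = 26 * RPM_B
1420 = 26 * RPM_B
RPM_B = 1420 / 26
RPM_B = 710/13

710/13


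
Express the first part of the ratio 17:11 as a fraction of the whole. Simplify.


Total parts = 17 + 11 = 28
First part fraction = 17/28
Simplify: 17/28 = 17/28

17/28


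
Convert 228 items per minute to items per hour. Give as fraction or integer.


Converting from per minute to per hour
Rate = 228 items per minute
Multiply by 60: 228 * 60
= 13680 items per hour

13680


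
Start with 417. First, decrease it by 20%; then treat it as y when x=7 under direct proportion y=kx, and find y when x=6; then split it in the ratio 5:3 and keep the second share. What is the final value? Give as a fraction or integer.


Start with 417.
Step 1: Decrease by 20%: 417 * 80/100 = 1668/5
Step 2: Direct prop: k = (1668/5)/7; new y = k*6 = 1668/5*6/7 = 10008/35
Step 3: Split 5:3, second share = 10008/35 * 3/8 = 3753/35
Final result = 3753/35

3753/35


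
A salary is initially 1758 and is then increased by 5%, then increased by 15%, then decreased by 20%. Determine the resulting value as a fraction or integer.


Start: 1758
Step 1: increase by 5% => multiply by 105/100
  1758 * 105/100 = 18459/10
Step 2: increase by 15% => multiply by 115/100
  18459/10 * 115/100 = 424557/200
Step 3: decrease by 20% => multiply by 80/100
  424557/200 * 80/100 = 424557/250
Final value = 424557/250

424557/250


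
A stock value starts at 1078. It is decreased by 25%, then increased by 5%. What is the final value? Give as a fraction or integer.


Start: 1078
Step 1: decrease by 25% => multiply by 75/100
  1078 * 75/100 = 1617/2
Step 2: increase by 5% => multiply by 105/100
  1617/2 * 105/100 = 33957/40
Final value = 33957/40

33957/40


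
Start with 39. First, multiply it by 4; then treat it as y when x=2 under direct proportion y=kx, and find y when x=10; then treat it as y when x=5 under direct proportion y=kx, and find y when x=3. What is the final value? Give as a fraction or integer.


Start with 39.
Step 1: Multiply by 4: 39 * 4 = 156
Step 2: Direct prop: k = (156)/2; new y = k*10 = 156*10/2 = 780
Step 3: Direct prop: k = (780)/5; new y = k*3 = 780*3/5 = 468
Final result = 468

468


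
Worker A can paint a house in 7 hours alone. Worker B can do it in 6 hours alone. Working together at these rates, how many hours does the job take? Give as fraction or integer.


Rate of A = 1/7 job per hour
Rate of B = 1/6 job per hour
Combined rate = 1/7 + 1/6
Find common denominator: (6 + 7)/(7*6) = 13/42
Combined rate = 13/42 job per hour
Time together = 1 / (13/42) = 42/13 hours

42/13


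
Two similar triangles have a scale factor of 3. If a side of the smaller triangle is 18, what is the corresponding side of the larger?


Similar triangles have proportional sides
Scale factor = 3
Smaller side = 18
Corresponding larger side = 18 * 3
= 54

54


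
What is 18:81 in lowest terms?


Find GCD(18, 81)
GCD = 9
Divide both by 9: 18/9 = 2, 81/9 = 9
Simplified ratio = 2:9

2:9


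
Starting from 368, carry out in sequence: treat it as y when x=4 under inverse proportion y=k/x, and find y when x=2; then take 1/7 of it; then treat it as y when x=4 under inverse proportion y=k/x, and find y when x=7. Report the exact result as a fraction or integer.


Start with 368.
Step 1: Inverse prop: k = (368)*4; new y = k/2 = 368*4/2 = 736
Step 2: Take 1/7: 736 * 1/7 = 736/7
Step 3: Inverse prop: k = (736/7)*4; new y = k/7 = 736/7*4/7 = 2944/49
Final result = 2944/49

2944/49


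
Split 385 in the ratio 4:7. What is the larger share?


Total parts = 4 + 7 = 11
Value per part = 385 / 11 = 35
First share = 4 * 35 = 140
Second share = 7 * 35 = 245
Larger share = 245

245


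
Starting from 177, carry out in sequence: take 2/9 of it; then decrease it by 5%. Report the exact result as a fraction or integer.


Start with 177.
Step 1: Take 2/9: 177 * 2/9 = 118/3
Step 2: Decrease by 5%: 118/3 * 95/100 = 1121/30
Final result = 1121/30

1121/30


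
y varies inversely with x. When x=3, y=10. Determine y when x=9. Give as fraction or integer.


Inverse proportion: y = k/x
Find k: k = 3 * 10 = 30
Compute y at x=9: y = 30/9
y = 10/3

10/3


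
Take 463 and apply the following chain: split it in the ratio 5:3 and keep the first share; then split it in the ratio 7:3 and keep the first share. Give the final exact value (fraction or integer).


Start with 463.
Step 1: Split 5:3, first share = 463 * 5/8 = 2315/8
Step 2: Split 7:3, first share = 2315/8 * 7/10 = 3241/16
Final result = 3241/16

3241/16


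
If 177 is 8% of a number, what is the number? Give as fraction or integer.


Given: 177 is 8% of the whole
Set up: 177 = 8/100 * whole
whole = 177 * 100 / 8
whole = 17700 / 8
whole = 4425/2

4425/2


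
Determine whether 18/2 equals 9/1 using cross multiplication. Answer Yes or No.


Cross multiply to check 18/2 = 9/1
Left cross product: 18 * 1 = 18
Right cross product: 2 * 9 = 18
18 = 18
Equal, so proportions match => Yes

Yes


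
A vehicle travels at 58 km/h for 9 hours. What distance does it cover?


Using distance = speed * time
Speed = 58 km/h
Time = 9 hours
Distance = 58 * 9
= 522 km

522


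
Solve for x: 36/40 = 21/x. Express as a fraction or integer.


Setting up: 36/40 = 21/x
Cross multiply: 36 * x = 40 * 21
36x = 840
x = 840/36
x = 70/3

70/3


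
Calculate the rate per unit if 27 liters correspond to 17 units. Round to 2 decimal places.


Total liters = 27
Number of units = 17
Unit rate = 27 / 17
= 1.59 liters per unit

1.59


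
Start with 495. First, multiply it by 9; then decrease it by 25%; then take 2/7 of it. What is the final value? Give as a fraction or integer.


Start with 495.
Step 1: Multiply by 9: 495 * 9 = 4455
Step 2: Decrease by 25%: 4455 * 75/100 = 13365/4
Step 3: Take 2/7: 13365/4 * 2/7 = 13365/14
Final result = 13365/14

13365/14


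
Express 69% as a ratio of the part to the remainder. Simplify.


Part = 69%, Remainder = 31%
Ratio = 69:31
GCD(69, 31) = 1
Simplify: 69:31 = 69:31

69:31


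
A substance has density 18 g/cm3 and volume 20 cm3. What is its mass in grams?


Using mass = density * volume
Density = 18 g/cm3
Volume = 20 cm3
Mass = 18 * 20
= 360 g

360


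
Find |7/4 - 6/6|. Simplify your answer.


Simplify: 7/4 = 7/4 and 6/6 = 1
Find common denominator: LCD = 4
Convert: 7/4 and 4/4
Difference = |7 - 4|/4 = 3/4
Simplified = 3/4

3/4


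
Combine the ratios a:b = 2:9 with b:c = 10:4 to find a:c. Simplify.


Given a:b = 2:9 and b:c = 10:4
Make b consistent. Multiply first ratio by 10: a:b = 20:90
Multiply second ratio by 9: b:c = 90:36
Now b = 90 in both, so a:b:c = 20:90:36
Therefore a:c = 20:36
Simplify by GCD: a:c = 5:9

5:9


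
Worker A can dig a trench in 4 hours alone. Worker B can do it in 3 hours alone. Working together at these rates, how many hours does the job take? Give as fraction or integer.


Rate of A = 1/4 job per hour
Rate of B = 1/3 job per hour
Combined rate = 1/4 + 1/3
Find common denominator: (3 + 4)/(4*3) = 7/12
Combined rate = 7/12 job per hour
Time together = 1 / (7/12) = 12/7 hours

12/7


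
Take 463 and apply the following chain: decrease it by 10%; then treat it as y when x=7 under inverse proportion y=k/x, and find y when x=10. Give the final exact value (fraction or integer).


Start with 463.
Step 1: Decrease by 10%: 463 * 90/100 = 4167/10
Step 2: Inverse prop: k = (4167/10)*7; new y = k/10 = 4167/10*7/10 = 29169/100
Final result = 29169/100

29169/100


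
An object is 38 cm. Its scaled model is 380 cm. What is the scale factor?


Original length = 38 cm
Scaled length = 380 cm
Scale factor = 380 / 38
= 10

10


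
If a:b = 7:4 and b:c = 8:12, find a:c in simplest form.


Given a:b = 7:4 and b:c = 8:12
Make b consistent. Multiply first ratio by 8: a:b = 56:32
Multiply second ratio by 4: b:c = 32:48
Now b = 32 in both, so a:b:c = 56:32:48
Therefore a:c = 56:48
Simplify by GCD: a:c = 7:6

7:6


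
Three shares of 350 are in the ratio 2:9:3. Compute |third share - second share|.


Total parts = 2 + 9 + 3 = 14
Value per part = 350 / 14 = 25
Shares: 2*25=50, 9*25=225, 3*25=75
Third share = 75, second share = 225
Difference = |75 - 225| = 150

150


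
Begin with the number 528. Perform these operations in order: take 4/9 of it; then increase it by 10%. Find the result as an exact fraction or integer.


Start with 528.
Step 1: Take 4/9: 528 * 4/9 = 704/3
Step 2: Increase by 10%: 704/3 * 110/100 = 3872/15
Final result = 3872/15

3872/15


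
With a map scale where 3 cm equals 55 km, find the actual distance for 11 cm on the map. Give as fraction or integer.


Map scale: 3 cm = 55 km
Measured distance on map = 11 cm
Set up proportion: 11 * 55 / 3
= 605 / 3
= 605/3 km

605/3


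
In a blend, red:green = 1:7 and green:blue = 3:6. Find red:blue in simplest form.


Given a:b = 1:7 and b:c = 3:6
Make b consistent. Multiply first ratio by 3: a:b = 3:21
Multiply second ratio by 7: b:c = 21:42
Now b = 21 in both, so a:b:c = 3:21:42
Therefore a:c = 3:42
Simplify by GCD: a:c = 1:14

1:14


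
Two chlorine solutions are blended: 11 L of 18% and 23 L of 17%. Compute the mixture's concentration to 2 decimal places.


Solute in mixture 1 = 18% of 11 L = 11*18/100 = 99/50 L
Solute in mixture 2 = 17% of 23 L = 23*17/100 = 391/100 L
Total solute = 99/50 + 391/100 = 589/100 L
Total volume = 11 + 23 = 34 L
Final concentration = 589/100/34 * 100 = 17.32%

17.32


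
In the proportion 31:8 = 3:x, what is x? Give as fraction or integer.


Setting up: 31/8 = 3/x
Cross multiply: 31 * x = 8 * 3
31x = 24
x = 24/31
x = 24/31

24/31


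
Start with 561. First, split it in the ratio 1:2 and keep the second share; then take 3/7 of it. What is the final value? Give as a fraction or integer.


Start with 561.
Step 1: Split 1:2, second share = 561 * 2/3 = 374
Step 2: Take 3/7: 374 * 3/7 = 1122/7
Final result = 1122/7

1122/7


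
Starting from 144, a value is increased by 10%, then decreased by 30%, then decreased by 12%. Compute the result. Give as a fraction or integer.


Start: 144
Step 1: increase by 10% => multiply by 110/100
  144 * 110/100 = 792/5
Step 2: decrease by 30% => multiply by 70/100
  792/5 * 70/100 = 2772/25
Step 3: decrease by 12% => multiply by 88/100
  2772/25 * 88/100 = 60984/625
Final value = 60984/625

60984/625


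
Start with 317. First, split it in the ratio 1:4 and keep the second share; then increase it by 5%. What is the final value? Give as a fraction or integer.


Start with 317.
Step 1: Split 1:4, second share = 317 * 4/5 = 1268/5
Step 2: Increase by 5%: 1268/5 * 105/100 = 6657/25
Final result = 6657/25

6657/25


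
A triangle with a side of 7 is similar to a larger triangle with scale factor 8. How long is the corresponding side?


Similar triangles have proportional sides
Scale factor = 8
Smaller side = 7
Corresponding larger side = 7 * 8
= 56

56


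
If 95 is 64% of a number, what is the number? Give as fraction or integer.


Given: 95 is 64% of the whole
Set up: 95 = 64/100 * whole
whole = 95 * 100 / 64
whole = 9500 / 64
whole = 2375/16

2375/16


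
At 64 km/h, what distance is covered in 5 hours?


Using distance = speed * time
Speed = 64 km/h
Time = 5 hours
Distance = 64 * 5
= 320 km

320


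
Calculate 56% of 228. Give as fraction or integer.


Compute 56% of 228
Convert percentage: 56% = 56/100
Multiply: 228 * 56/100
= 12768/100
= 3192/25

3192/25


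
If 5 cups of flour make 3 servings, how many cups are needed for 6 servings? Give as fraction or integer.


Original: 5 cups for 3 servings
Target servings = 6
Scaling factor = 6/3
New amount = 5 * 6/3
= 30/3
= 10 cups

10


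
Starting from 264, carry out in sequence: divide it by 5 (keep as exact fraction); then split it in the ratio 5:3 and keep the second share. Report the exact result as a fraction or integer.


Start with 264.
Step 1: Divide by 5: 264 / 5 = 264/5
Step 2: Split 5:3, second share = 264/5 * 3/8 = 99/5
Final result = 99/5

99/5


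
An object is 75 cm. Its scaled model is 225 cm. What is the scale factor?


Original length = 75 cm
Scaled length = 225 cm
Scale factor = 225 / 75
= 3

3


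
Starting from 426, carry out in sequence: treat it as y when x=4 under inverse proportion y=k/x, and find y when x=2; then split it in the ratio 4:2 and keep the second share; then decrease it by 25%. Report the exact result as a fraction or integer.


Start with 426.
Step 1: Inverse prop: k = (426)*4; new y = k/2 = 426*4/2 = 852
Step 2: Split 4:2, second share = 852 * 2/6 = 284
Step 3: Decrease by 25%: 284 * 75/100 = 213
Final result = 213

213


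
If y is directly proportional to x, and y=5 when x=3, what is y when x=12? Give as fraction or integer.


Direct proportion: y = kx
Find k: k = 5/3 = 5/3
Compute y at x=12: y = 5/3 * 12
y = 20

20


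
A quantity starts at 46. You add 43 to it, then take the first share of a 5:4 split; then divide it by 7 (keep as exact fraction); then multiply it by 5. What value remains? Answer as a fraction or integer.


Start with 46.
Step 1: Add 43: 46+43=89; split 5:4 first = 89*5/9 = 445/9
Step 2: Divide by 7: 445/9 / 7 = 445/63
Step 3: Multiply by 5: 445/63 * 5 = 2225/63
Final result = 2225/63

2225/63


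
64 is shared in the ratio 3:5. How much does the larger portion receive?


Total parts = 3 + 5 = 8
Value per part = 64 / 8 = 8
First share = 3 * 8 = 24
Second share = 5 * 8 = 40
Larger share = 40

40


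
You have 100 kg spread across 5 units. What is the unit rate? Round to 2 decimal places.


Total kg = 100
Number of units = 5
Unit rate = 100 / 5
= 20 kg per unit

20


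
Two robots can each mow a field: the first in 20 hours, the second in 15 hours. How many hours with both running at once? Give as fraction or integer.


Rate of A = 1/20 job per hour
Rate of B = 1/15 job per hour
Combined rate = 1/20 + 1/15
Find common denominator: (15 + 20)/(20*15) = 35/300
Combined rate = 7/60 job per hour
Time together = 1 / (7/60) = 60/7 hours

60/7


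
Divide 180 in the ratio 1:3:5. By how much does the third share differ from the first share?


Total parts = 1 + 3 + 5 = 9
Value per part = 180 / 9 = 20
Shares: 1*20=20, 3*20=60, 5*20=100
Third share = 100, first share = 20
Difference = |100 - 20| = 80

80


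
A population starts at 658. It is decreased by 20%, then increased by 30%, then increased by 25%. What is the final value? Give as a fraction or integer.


Start: 658
Step 1: decrease by 20% => multiply by 80/100
  658 * 80/100 = 2632/5
Step 2: increase by 30% => multiply by 130/100
  2632/5 * 130/100 = 17108/25
Step 3: increase by 25% => multiply by 125/100
  17108/25 * 125/100 = 4277/5
Final value = 4277/5

4277/5


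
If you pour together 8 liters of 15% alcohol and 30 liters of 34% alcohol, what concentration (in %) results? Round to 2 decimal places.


Solute in mixture 1 = 15% of 8 L = 8*15/100 = 6/5 L
Solute in mixture 2 = 34% of 30 L = 30*34/100 = 51/5 L
Total solute = 6/5 + 51/5 = 57/5 L
Total volume = 8 + 30 = 38 L
Final concentration = 57/5/38 * 100 = 30.00%

30.00


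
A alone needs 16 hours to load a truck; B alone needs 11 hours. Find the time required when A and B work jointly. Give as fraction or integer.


Rate of A = 1/16 job per hour
Rate of B = 1/11 job per hour
Combined rate = 1/16 + 1/11
Find common denominator: (11 + 16)/(16*11) = 27/176
Combined rate = 27/176 job per hour
Time together = 1 / (27/176) = 176/27 hours

176/27


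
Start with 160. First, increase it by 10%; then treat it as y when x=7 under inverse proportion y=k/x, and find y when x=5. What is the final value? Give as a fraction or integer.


Start with 160.
Step 1: Increase by 10%: 160 * 110/100 = 176
Step 2: Inverse prop: k = (176)*7; new y = k/5 = 176*7/5 = 1232/5
Final result = 1232/5

1232/5


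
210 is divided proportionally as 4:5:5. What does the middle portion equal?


Ratio = 4:5:5
Total parts = 4 + 5 + 5 = 14
Value per part = 210 / 14 = 15
First share = 4 * 15 = 60
Middle share = 5 * 15 = 75
Third share = 5 * 15 = 75

75


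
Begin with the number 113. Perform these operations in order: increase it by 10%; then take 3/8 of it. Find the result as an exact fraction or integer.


Start with 113.
Step 1: Increase by 10%: 113 * 110/100 = 1243/10
Step 2: Take 3/8: 1243/10 * 3/8 = 3729/80
Final result = 3729/80

3729/80


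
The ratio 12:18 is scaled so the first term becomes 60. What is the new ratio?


Original ratio: 12:18
First term target: 60
Scale factor = 60 / 12 = 5
Multiply second term: 18 * 5 = 90
Equivalent ratio = 60:90

60:90


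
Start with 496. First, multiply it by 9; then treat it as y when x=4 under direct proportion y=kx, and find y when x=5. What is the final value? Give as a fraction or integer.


Start with 496.
Step 1: Multiply by 9: 496 * 9 = 4464
Step 2: Direct prop: k = (4464)/4; new y = k*5 = 4464*5/4 = 5580
Final result = 5580

5580


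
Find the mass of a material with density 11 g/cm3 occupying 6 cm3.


Using mass = density * volume
Density = 11 g/cm3
Volume = 6 cm3
Mass = 11 * 6
= 66 g

66


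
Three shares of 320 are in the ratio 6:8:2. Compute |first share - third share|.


Total parts = 6 + 8 + 2 = 16
Value per part = 320 / 16 = 20
Shares: 6*20=120, 8*20=160, 2*20=40
First share = 120, third share = 40
Difference = |120 - 40| = 80

80


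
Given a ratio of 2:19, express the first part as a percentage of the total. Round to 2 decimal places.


Total parts = 2 + 19 = 21
First part fraction = 2/21
Percentage = (2/21) * 100
= 0.095238 * 100
= 9.52%

9.52


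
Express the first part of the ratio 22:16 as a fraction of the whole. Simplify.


Total parts = 22 + 16 = 38
First part fraction = 22/38
Simplify: 22/38 = 11/19

11/19


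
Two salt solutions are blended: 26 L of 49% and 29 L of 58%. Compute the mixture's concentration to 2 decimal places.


Solute in mixture 1 = 49% of 26 L = 26*49/100 = 637/50 L
Solute in mixture 2 = 58% of 29 L = 29*58/100 = 841/50 L
Total solute = 637/50 + 841/50 = 739/25 L
Total volume = 26 + 29 = 55 L
Final concentration = 739/25/55 * 100 = 53.75%

53.75


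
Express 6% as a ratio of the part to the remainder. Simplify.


Part = 6%, Remainder = 94%
Ratio = 6:94
GCD(6, 94) = 2
Simplify: 3:47 = 3:47

3:47


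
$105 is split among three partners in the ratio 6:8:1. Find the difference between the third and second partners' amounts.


Total parts = 6 + 8 + 1 = 15
Value per part = 105 / 15 = 7
Shares: 6*7=42, 8*7=56, 1*7=7
Third share = 7, second share = 56
Difference = |7 - 56| = 49

49


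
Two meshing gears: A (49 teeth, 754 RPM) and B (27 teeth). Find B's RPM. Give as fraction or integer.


Gear ratio: teeth_A * RPM_A = teeth_B * RPM_B
49 * 754 = 27 * RPM_B
36946 = 27 * RPM_B
RPM_B = 36946 / 27
RPM_B = 36946/27

36946/27


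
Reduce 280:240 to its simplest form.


Find GCD(280, 240)
GCD = 40
Divide both by 40: 280/40 = 7, 240/40 = 6
Simplified ratio = 7:6

7:6


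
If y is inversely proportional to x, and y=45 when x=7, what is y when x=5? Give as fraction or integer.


Inverse proportion: y = k/x
Find k: k = 7 * 45 = 315
Compute y at x=5: y = 315/5
y = 63

63


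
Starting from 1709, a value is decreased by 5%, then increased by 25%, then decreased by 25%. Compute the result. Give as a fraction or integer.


Start: 1709
Step 1: decrease by 5% => multiply by 95/100
  1709 * 95/100 = 32471/20
Step 2: increase by 25% => multiply by 125/100
  32471/20 * 125/100 = 32471/16
Step 3: decrease by 25% => multiply by 75/100
  32471/16 * 75/100 = 97413/64
Final value = 97413/64

97413/64


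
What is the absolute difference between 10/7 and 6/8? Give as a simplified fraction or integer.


Simplify: 10/7 = 10/7 and 6/8 = 3/4
Find common denominator: LCD = 28
Convert: 40/28 and 21/28
Difference = |40 - 21|/28 = 19/28
Simplified = 19/28

19/28


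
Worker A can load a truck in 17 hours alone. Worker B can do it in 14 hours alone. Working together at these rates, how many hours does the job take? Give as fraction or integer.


Rate of A = 1/17 job per hour
Rate of B = 1/14 job per hour
Combined rate = 1/17 + 1/14
Find common denominator: (14 + 17)/(17*14) = 31/238
Combined rate = 31/238 job per hour
Time together = 1 / (31/238) = 238/31 hours

238/31


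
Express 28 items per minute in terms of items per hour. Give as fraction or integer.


Converting from per minute to per hour
Rate = 28 items per minute
Multiply by 60: 28 * 60
= 1680 items per hour

1680


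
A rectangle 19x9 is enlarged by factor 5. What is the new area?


Original dimensions: 19 x 9
Enlargement factor = 5
New width = 19 * 5 = 95
New height = 9 * 5 = 45
New area = 95 * 45 = 4275

4275


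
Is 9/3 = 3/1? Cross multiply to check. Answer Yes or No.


Cross multiply to check 9/3 = 3/1
Left cross product: 9 * 1 = 9
Right cross product: 3 * 3 = 9
9 = 9
Equal, so proportions match => Yes

Yes


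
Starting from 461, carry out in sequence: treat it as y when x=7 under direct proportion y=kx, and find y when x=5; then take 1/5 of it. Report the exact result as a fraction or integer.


Start with 461.
Step 1: Direct prop: k = (461)/7; new y = k*5 = 461*5/7 = 2305/7
Step 2: Take 1/5: 2305/7 * 1/5 = 461/7
Final result = 461/7

461/7


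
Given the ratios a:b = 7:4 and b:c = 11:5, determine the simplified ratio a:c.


Given a:b = 7:4 and b:c = 11:5
Make b consistent. Multiply first ratio by 11: a:b = 77:44
Multiply second ratio by 4: b:c = 44:20
Now b = 44 in both, so a:b:c = 77:44:20
Therefore a:c = 77:20
Simplify by GCD: a:c = 77:20

77:20


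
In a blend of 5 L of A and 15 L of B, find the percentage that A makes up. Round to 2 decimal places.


Volume of A = 5 L
Volume of B = 15 L
Total volume = 5 + 15 = 20 L
Percentage of A = (5/20) * 100
= 25.00%

25.00


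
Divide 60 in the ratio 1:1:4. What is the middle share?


Ratio = 1:1:4
Total parts = 1 + 1 + 4 = 6
Value per part = 60 / 6 = 10
First share = 1 * 10 = 10
Middle share = 1 * 10 = 10
Third share = 4 * 10 = 40

10


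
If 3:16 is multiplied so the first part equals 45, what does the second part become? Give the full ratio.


Original ratio: 3:16
First term target: 45
Scale factor = 45 / 3 = 15
Multiply second term: 16 * 15 = 240
Equivalent ratio = 45:240

45:240


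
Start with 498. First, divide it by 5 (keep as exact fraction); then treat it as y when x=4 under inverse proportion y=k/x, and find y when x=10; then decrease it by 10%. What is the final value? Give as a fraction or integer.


Start with 498.
Step 1: Divide by 5: 498 / 5 = 498/5
Step 2: Inverse prop: k = (498/5)*4; new y = k/10 = 498/5*4/10 = 996/25
Step 3: Decrease by 10%: 996/25 * 90/100 = 4482/125
Final result = 4482/125

4482/125


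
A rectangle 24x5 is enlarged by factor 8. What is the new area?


Original dimensions: 24 x 5
Enlargement factor = 8
New width = 24 * 8 = 192
New height = 5 * 8 = 40
New area = 192 * 40 = 7680

7680


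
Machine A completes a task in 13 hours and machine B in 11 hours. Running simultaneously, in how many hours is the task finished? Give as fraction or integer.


Rate of A = 1/13 job per hour
Rate of B = 1/11 job per hour
Combined rate = 1/13 + 1/11
Find common denominator: (11 + 13)/(13*11) = 24/143
Combined rate = 24/143 job per hour
Time together = 1 / (24/143) = 143/24 hours

143/24


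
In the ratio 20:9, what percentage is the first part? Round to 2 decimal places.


Total parts = 20 + 9 = 29
First part fraction = 20/29
Percentage = (20/29) * 100
= 0.689655 * 100
= 68.97%

68.97


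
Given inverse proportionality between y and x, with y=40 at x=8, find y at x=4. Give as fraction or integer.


Inverse proportion: y = k/x
Find k: k = 8 * 40 = 320
Compute y at x=4: y = 320/4
y = 80

80


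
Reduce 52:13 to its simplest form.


Find GCD(52, 13)
GCD = 13
Divide both by 13: 52/13 = 4, 13/13 = 1
Simplified ratio = 4:1

4:1


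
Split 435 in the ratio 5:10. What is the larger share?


Total parts = 5 + 10 = 15
Value per part = 435 / 15 = 29
First share = 5 * 29 = 145
Second share = 10 * 29 = 290
Larger share = 290

290


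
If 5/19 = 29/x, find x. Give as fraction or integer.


Setting up: 5/19 = 29/x
Cross multiply: 5 * x = 19 * 29
5x = 551
x = 551/5
x = 551/5

551/5


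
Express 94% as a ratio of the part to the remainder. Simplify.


Part = 94%, Remainder = 6%
Ratio = 94:6
GCD(94, 6) = 2
Simplify: 47:3 = 47:3

47:3


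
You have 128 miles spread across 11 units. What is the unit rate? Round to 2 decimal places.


Total miles = 128
Number of units = 11
Unit rate = 128 / 11
= 11.64 miles per unit

11.64


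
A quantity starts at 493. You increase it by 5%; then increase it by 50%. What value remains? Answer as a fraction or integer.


Start with 493.
Step 1: Increase by 5%: 493 * 105/100 = 10353/20
Step 2: Increase by 50%: 10353/20 * 150/100 = 31059/40
Final result = 31059/40

31059/40


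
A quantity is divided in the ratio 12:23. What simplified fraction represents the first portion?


Total parts = 12 + 23 = 35
First part fraction = 12/35
Simplify: 12/35 = 12/35

12/35


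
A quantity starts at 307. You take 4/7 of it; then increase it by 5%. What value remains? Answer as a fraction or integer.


Start with 307.
Step 1: Take 4/7: 307 * 4/7 = 1228/7
Step 2: Increase by 5%: 1228/7 * 105/100 = 921/5
Final result = 921/5

921/5


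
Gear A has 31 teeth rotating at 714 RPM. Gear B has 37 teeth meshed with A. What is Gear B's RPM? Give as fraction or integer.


Gear ratio: teeth_A * RPM_A = teeth_B * RPM_B
31 * 714 = 37 * RPM_B
22134 = 37 * RPM_B
RPM_B = 22134 / 37
RPM_B = 22134/37

22134/37


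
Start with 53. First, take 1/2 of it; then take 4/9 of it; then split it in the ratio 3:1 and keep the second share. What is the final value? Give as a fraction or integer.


Start with 53.
Step 1: Take 1/2: 53 * 1/2 = 53/2
Step 2: Take 4/9: 53/2 * 4/9 = 106/9
Step 3: Split 3:1, second share = 106/9 * 1/4 = 53/18
Final result = 53/18

53/18


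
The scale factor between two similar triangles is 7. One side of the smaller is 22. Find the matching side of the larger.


Similar triangles have proportional sides
Scale factor = 7
Smaller side = 22
Corresponding larger side = 22 * 7
= 154

154
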